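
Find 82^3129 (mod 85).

Using repeated squaring:
3129 in binary is 110000111001, i.e. 3129 = 2048 + 1024 + 32 + 16 + 8 + 1.
82^1 ≡ 82 (mod 85)
82^2 ≡ 82^2 = 6724 ≡ 9 (mod 85)
82^4 ≡ 9^2 = 81 (mod 85)
82^8 ≡ 81^2 = 6561 ≡ 16 (mod 85)
82^16 ≡ 16^2 = 256 ≡ 1 (mod 85)
82^32 ≡ 1^2 = 1 (mod 85)
82^64 ≡ 1^2 = 1 (mod 85)
82^128 ≡ 1^2 = 1 (mod 85)
82^256 ≡ 1^2 = 1 (mod 85)
82^512 ≡ 1^2 = 1 (mod 85)
82^1024 ≡ 1^2 = 1 (mod 85)
82^2048 ≡ 1^2 = 1 (mod 85)
82^3129 = 82^2048 × 82^1024 × 82^32 × 82^16 × 82^8 × 82^1 ≡ 1 × 1 × 1 × 1 × 16 × 82 (mod 85).
Accumulate the product:
1 × 1 = 1
1 × 1 = 1
1 × 1 = 1
1 × 16 = 16
16 × 82 = 1312 ≡ 37

37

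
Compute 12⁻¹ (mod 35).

3

35 = 2×12 + 11
12 = 1×11 + 1
11 = 11×1 + 0
gcd(12, 35) = 1, so the inverse exists.
Back-substitute for 1:
1 = 1×12 − 1×11
  = −1×35 + 3×12
So 12⁻¹ ≡ 3 (mod 35).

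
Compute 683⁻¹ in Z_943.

243

Apply the Euclidean algorithm and back-substitute:
943 = 1·683 + 260
683 = 2·260 + 163
260 = 1·163 + 97
163 = 1·97 + 66
97 = 1·66 + 31
66 = 2·31 + 4
31 = 7·4 + 3
4 = 1·3 + 1
3 = 3·1 + 0
gcd(683, 943) = 1, so the inverse exists.
Back-substitute for 1:
1 = 1·4 − 1·3
  = −1·31 + 8·4
  = 8·66 − 17·31
  = −17·97 + 25·66
  = 25·163 − 42·97
  = −42·260 + 67·163
  = 67·683 − 176·260
  = −176·943 + 243·683
So 683⁻¹ ≡ 243 (mod 943).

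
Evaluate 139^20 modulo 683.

Compute successive squares:
139^1 ≡ 139 (mod 683)
139^2 ≡ 139^2 = 19321 ≡ 197 (mod 683)
139^4 ≡ 197^2 = 38809 ≡ 561 (mod 683)
139^8 ≡ 561^2 = 314721 ≡ 541 (mod 683)
139^16 ≡ 541^2 = 292681 ≡ 357 (mod 683)
139^20 = 139^16 × 139^4 ≡ 357 × 561 (mod 683).
357 × 561 = 200277 ≡ 158 (mod 683).

158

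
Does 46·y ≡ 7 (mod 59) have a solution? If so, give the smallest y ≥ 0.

4

gcd(46, 59) = 1, so a unique solution mod 59 exists.
46⁻¹ ≡ 9 (mod 59).
y ≡ 9·7 ≡ 4 (mod 59).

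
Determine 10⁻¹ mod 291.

291 = 29*10 + 1
10 = 10*1 + 0
gcd(10, 291) = 1, so the inverse exists.
Back-substitute for 1:
1 = 1*291 − 29*10
So 10⁻¹ ≡ −29 ≡ 262 (mod 291).

262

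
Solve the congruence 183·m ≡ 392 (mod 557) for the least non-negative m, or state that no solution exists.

410

gcd(183, 557) = 1, so a unique solution mod 557 exists.
183⁻¹ ≡ 487 (mod 557).
m ≡ 487·392 ≡ 410 (mod 557).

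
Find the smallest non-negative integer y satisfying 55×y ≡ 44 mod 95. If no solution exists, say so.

no solution

gcd(55, 95) = 5, and 5 does not divide 44.
So the congruence has no solution.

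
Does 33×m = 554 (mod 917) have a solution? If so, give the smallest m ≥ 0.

906

gcd(33, 917) = 1, so a unique solution mod 917 exists.
33⁻¹ ≡ 528 (mod 917).
m ≡ 528×554 ≡ 906 (mod 917).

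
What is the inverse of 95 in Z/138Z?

77

By the extended Euclidean algorithm:
138 = 1×95 + 43
95 = 2×43 + 9
43 = 4×9 + 7
9 = 1×7 + 2
7 = 3×2 + 1
2 = 2×1 + 0
gcd(95, 138) = 1, so the inverse exists.
Back-substitute for 1:
1 = 1×7 − 3×2
  = −3×9 + 4×7
  = 4×43 − 19×9
  = −19×95 + 42×43
  = 42×138 − 61×95
So 95⁻¹ ≡ −61 ≡ 77 (mod 138).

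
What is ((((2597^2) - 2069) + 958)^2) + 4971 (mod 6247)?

(2597)^2 ≡ 3896 (mod 6247)
3896 - 2069 = 1827
1827 + 958 = 2785
(2785)^2 ≡ 3698 (mod 6247)
3698 + 4971 = 8669 ≡ 2422 (mod 6247)

2422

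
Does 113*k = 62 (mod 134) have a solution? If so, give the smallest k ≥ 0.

80

gcd(113, 134) = 1, so a unique solution mod 134 exists.
113⁻¹ ≡ 51 (mod 134).
k ≡ 51*62 ≡ 80 (mod 134).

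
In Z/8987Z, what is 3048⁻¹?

Apply the Euclidean algorithm and back-substitute:
8987 = 2*3048 + 2891
3048 = 1*2891 + 157
2891 = 18*157 + 65
157 = 2*65 + 27
65 = 2*27 + 11
27 = 2*11 + 5
11 = 2*5 + 1
5 = 5*1 + 0
gcd(3048, 8987) = 1, so the inverse exists.
Back-substitute for 1:
1 = 1*11 − 2*5
  = −2*27 + 5*11
  = 5*65 − 12*27
  = −12*157 + 29*65
  = 29*2891 − 534*157
  = −534*3048 + 563*2891
  = 563*8987 − 1660*3048
So 3048⁻¹ ≡ −1660 ≡ 7327 (mod 8987).

7327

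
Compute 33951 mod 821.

33951 = 41·821 + 290, so 33951 ≡ 290 (mod 821).

290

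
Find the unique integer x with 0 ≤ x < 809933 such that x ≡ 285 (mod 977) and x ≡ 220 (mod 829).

158559

977⁻¹ mod 829: 977*801 ≡ 1 (mod 829), so 977⁻¹ ≡ 801.
x = 285 + 977*((220 − 285)*801 mod 829) = 285 + 977*162 = 158559.
Check: 158559 mod 977 = 285, 158559 mod 829 = 220. ✓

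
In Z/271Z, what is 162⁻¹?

179

Apply the Euclidean algorithm and back-substitute:
271 = 1×162 + 109
162 = 1×109 + 53
109 = 2×53 + 3
53 = 17×3 + 2
3 = 1×2 + 1
2 = 2×1 + 0
gcd(162, 271) = 1, so the inverse exists.
Back-substitute for 1:
1 = 1×3 − 1×2
  = −1×53 + 18×3
  = 18×109 − 37×53
  = −37×162 + 55×109
  = 55×271 − 92×162
So 162⁻¹ ≡ −92 ≡ 179 (mod 271).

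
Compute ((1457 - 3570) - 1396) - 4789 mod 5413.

1457 - 3570 = -2113 ≡ 3300 (mod 5413)
3300 - 1396 = 1904
1904 - 4789 = -2885 ≡ 2528 (mod 5413)

2528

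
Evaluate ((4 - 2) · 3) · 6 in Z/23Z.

4 - 2 = 2
2 · 3 = 6
6 · 6 = 36 ≡ 13 (mod 23)

13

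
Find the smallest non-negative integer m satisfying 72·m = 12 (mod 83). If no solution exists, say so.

gcd(72, 83) = 1, so a unique solution mod 83 exists.
72⁻¹ ≡ 15 (mod 83).
m ≡ 15·12 ≡ 14 (mod 83).

14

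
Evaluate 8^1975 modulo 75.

32

Using repeated squaring:
1975 in binary is 11110110111, i.e. 1975 = 1024 + 512 + 256 + 128 + 32 + 16 + 4 + 2 + 1.
8^1 ≡ 8 (mod 75)
8^2 ≡ 8^2 = 64 (mod 75)
8^4 ≡ 64^2 = 4096 ≡ 46 (mod 75)
8^8 ≡ 46^2 = 2116 ≡ 16 (mod 75)
8^16 ≡ 16^2 = 256 ≡ 31 (mod 75)
8^32 ≡ 31^2 = 961 ≡ 61 (mod 75)
8^64 ≡ 61^2 = 3721 ≡ 46 (mod 75)
8^128 ≡ 46^2 = 2116 ≡ 16 (mod 75)
8^256 ≡ 16^2 = 256 ≡ 31 (mod 75)
8^512 ≡ 31^2 = 961 ≡ 61 (mod 75)
8^1024 ≡ 61^2 = 3721 ≡ 46 (mod 75)
8^1975 = 8^1024 × 8^512 × 8^256 × 8^128 × 8^32 × 8^16 × 8^4 × 8^2 × 8^1 ≡ 46 × 61 × 31 × 16 × 61 × 31 × 46 × 64 × 8 (mod 75).
Accumulate the product:
46 × 61 = 2806 ≡ 31
31 × 31 = 961 ≡ 61
61 × 16 = 976 ≡ 1
1 × 61 = 61
61 × 31 = 1891 ≡ 16
16 × 46 = 736 ≡ 61
61 × 64 = 3904 ≡ 4
4 × 8 = 32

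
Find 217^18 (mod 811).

41

Using repeated squaring:
18 in binary is 10010, i.e. 18 = 16 + 2.
217^1 ≡ 217 (mod 811)
217^2 ≡ 217^2 = 47089 ≡ 51 (mod 811)
217^4 ≡ 51^2 = 2601 ≡ 168 (mod 811)
217^8 ≡ 168^2 = 28224 ≡ 650 (mod 811)
217^16 ≡ 650^2 = 422500 ≡ 780 (mod 811)
217^18 = 217^16 × 217^2 ≡ 780 × 51 (mod 811).
780 × 51 = 39780 ≡ 41 (mod 811).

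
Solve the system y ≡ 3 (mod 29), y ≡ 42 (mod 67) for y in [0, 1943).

29⁻¹ mod 67: 29·37 ≡ 1 (mod 67), so 29⁻¹ ≡ 37.
y = 3 + 29·((42 − 3)·37 mod 67) = 3 + 29·36 = 1047.

1047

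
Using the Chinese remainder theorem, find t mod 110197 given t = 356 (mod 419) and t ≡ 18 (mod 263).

91279

419⁻¹ mod 263: 419·204 ≡ 1 (mod 263), so 419⁻¹ ≡ 204.
t = 356 + 419·((18 − 356)·204 mod 263) = 356 + 419·217 = 91279.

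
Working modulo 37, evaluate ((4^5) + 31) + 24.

(4)^5 ≡ 25 (mod 37)
25 + 31 = 56 ≡ 19 (mod 37)
19 + 24 = 43 ≡ 6 (mod 37)

6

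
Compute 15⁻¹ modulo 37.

37 = 2×15 + 7
15 = 2×7 + 1
7 = 7×1 + 0
gcd(15, 37) = 1, so the inverse exists.
Bézout: 1 = −2×37 + 5×15.
So 15⁻¹ ≡ 5 (mod 37).

5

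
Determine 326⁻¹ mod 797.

775

Apply the Euclidean algorithm and back-substitute:
797 = 2*326 + 145
326 = 2*145 + 36
145 = 4*36 + 1
36 = 36*1 + 0
gcd(326, 797) = 1, so the inverse exists.
Back-substitute for 1:
1 = 1*145 − 4*36
  = −4*326 + 9*145
  = 9*797 − 22*326
So 326⁻¹ ≡ −22 ≡ 775 (mod 797).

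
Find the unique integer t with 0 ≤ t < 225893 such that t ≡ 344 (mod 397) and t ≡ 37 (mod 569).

180979

397⁻¹ mod 569: 397×43 ≡ 1 (mod 569), so 397⁻¹ ≡ 43.
t = 344 + 397×((37 − 344)×43 mod 569) = 344 + 397×455 = 180979.
Check: 180979 mod 397 = 344, 180979 mod 569 = 37. ✓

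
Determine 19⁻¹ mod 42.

31

42 = 2×19 + 4
19 = 4×4 + 3
4 = 1×3 + 1
3 = 3×1 + 0
gcd(19, 42) = 1, so the inverse exists.
Back-substitute for 1:
1 = 1×4 − 1×3
  = −1×19 + 5×4
  = 5×42 − 11×19
So 19⁻¹ ≡ −11 ≡ 31 (mod 42).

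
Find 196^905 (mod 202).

102

Compute successive squares:
905 in binary is 1110001001, i.e. 905 = 512 + 256 + 128 + 8 + 1.
196^1 ≡ 196 (mod 202)
196^2 ≡ 196^2 = 38416 ≡ 36 (mod 202)
196^4 ≡ 36^2 = 1296 ≡ 84 (mod 202)
196^8 ≡ 84^2 = 7056 ≡ 188 (mod 202)
196^16 ≡ 188^2 = 35344 ≡ 196 (mod 202)
196^32 ≡ 196^2 = 38416 ≡ 36 (mod 202)
196^64 ≡ 36^2 = 1296 ≡ 84 (mod 202)
196^128 ≡ 84^2 = 7056 ≡ 188 (mod 202)
196^256 ≡ 188^2 = 35344 ≡ 196 (mod 202)
196^512 ≡ 196^2 = 38416 ≡ 36 (mod 202)
196^905 = 196^512 * 196^256 * 196^128 * 196^8 * 196^1 ≡ 36 * 196 * 188 * 188 * 196 (mod 202).
Accumulate the product:
36 * 196 = 7056 ≡ 188
188 * 188 = 35344 ≡ 196
196 * 188 = 36848 ≡ 84
84 * 196 = 16464 ≡ 102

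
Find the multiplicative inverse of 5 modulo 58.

By the extended Euclidean algorithm:
58 = 11*5 + 3
5 = 1*3 + 2
3 = 1*2 + 1
2 = 2*1 + 0
gcd(5, 58) = 1, so the inverse exists.
Bézout: 1 = 2*58 − 23*5.
So 5⁻¹ ≡ −23 ≡ 35 (mod 58).

35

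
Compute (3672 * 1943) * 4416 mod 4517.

3672 * 1943 = 7134696 ≡ 2353 (mod 4517)
2353 * 4416 = 10390848 ≡ 1748 (mod 4517)

1748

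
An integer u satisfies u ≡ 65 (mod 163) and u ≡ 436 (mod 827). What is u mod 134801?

31035

163⁻¹ mod 827: 163*482 ≡ 1 (mod 827), so 163⁻¹ ≡ 482.
u = 65 + 163*((436 − 65)*482 mod 827) = 65 + 163*190 = 31035.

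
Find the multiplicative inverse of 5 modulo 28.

28 = 5×5 + 3
5 = 1×3 + 2
3 = 1×2 + 1
2 = 2×1 + 0
gcd(5, 28) = 1, so the inverse exists.
Back-substitute for 1:
1 = 1×3 − 1×2
  = −1×5 + 2×3
  = 2×28 − 11×5
So 5⁻¹ ≡ −11 ≡ 17 (mod 28).

17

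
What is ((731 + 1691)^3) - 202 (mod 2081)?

731 + 1691 = 2422 ≡ 341 (mod 2081)
(341)^3 ≡ 447 (mod 2081)
447 - 202 = 245

245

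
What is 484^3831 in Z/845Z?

Using repeated squaring:
3831 in binary is 111011110111, i.e. 3831 = 2048 + 1024 + 512 + 128 + 64 + 32 + 16 + 4 + 2 + 1.
484^1 ≡ 484 (mod 845)
484^2 ≡ 484^2 = 234256 ≡ 191 (mod 845)
484^4 ≡ 191^2 = 36481 ≡ 146 (mod 845)
484^8 ≡ 146^2 = 21316 ≡ 191 (mod 845)
484^16 ≡ 191^2 = 36481 ≡ 146 (mod 845)
484^32 ≡ 146^2 = 21316 ≡ 191 (mod 845)
484^64 ≡ 191^2 = 36481 ≡ 146 (mod 845)
484^128 ≡ 146^2 = 21316 ≡ 191 (mod 845)
484^256 ≡ 191^2 = 36481 ≡ 146 (mod 845)
484^512 ≡ 146^2 = 21316 ≡ 191 (mod 845)
484^1024 ≡ 191^2 = 36481 ≡ 146 (mod 845)
484^2048 ≡ 146^2 = 21316 ≡ 191 (mod 845)
484^3831 = 484^2048 × 484^1024 × 484^512 × 484^128 × 484^64 × 484^32 × 484^16 × 484^4 × 484^2 × 484^1 ≡ 191 × 146 × 191 × 191 × 146 × 191 × 146 × 146 × 191 × 484 (mod 845).
Accumulate the product:
191 × 146 = 27886 ≡ 1
1 × 191 = 191
191 × 191 = 36481 ≡ 146
146 × 146 = 21316 ≡ 191
191 × 191 = 36481 ≡ 146
146 × 146 = 21316 ≡ 191
191 × 146 = 27886 ≡ 1
1 × 191 = 191
191 × 484 = 92444 ≡ 339

339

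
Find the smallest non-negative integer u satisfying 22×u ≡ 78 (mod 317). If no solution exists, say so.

gcd(22, 317) = 1, so a unique solution mod 317 exists.
22⁻¹ ≡ 245 (mod 317).
u ≡ 245×78 ≡ 90 (mod 317).

90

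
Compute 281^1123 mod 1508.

Using repeated squaring:
281^1 ≡ 281 (mod 1508)
281^2 ≡ 281^2 = 78961 ≡ 545 (mod 1508)
281^4 ≡ 545^2 = 297025 ≡ 1457 (mod 1508)
281^8 ≡ 1457^2 = 2122849 ≡ 1093 (mod 1508)
281^16 ≡ 1093^2 = 1194649 ≡ 313 (mod 1508)
281^32 ≡ 313^2 = 97969 ≡ 1457 (mod 1508)
281^64 ≡ 1457^2 = 2122849 ≡ 1093 (mod 1508)
281^128 ≡ 1093^2 = 1194649 ≡ 313 (mod 1508)
281^256 ≡ 313^2 = 97969 ≡ 1457 (mod 1508)
281^512 ≡ 1457^2 = 2122849 ≡ 1093 (mod 1508)
281^1024 ≡ 1093^2 = 1194649 ≡ 313 (mod 1508)
281^1123 = 281^1024 × 281^64 × 281^32 × 281^2 × 281^1 ≡ 313 × 1093 × 1457 × 545 × 281 (mod 1508).
Accumulate the product:
313 × 1093 = 342109 ≡ 1301
1301 × 1457 = 1895557 ≡ 1
1 × 545 = 545
545 × 281 = 153145 ≡ 837

837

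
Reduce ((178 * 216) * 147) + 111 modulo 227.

178 * 216 = 38448 ≡ 85 (mod 227)
85 * 147 = 12495 ≡ 10 (mod 227)
10 + 111 = 121

121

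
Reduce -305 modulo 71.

50

-305 = -5*71 + 50, so -305 ≡ 50 (mod 71).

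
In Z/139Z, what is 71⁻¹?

Run the extended Euclidean algorithm:
139 = 1*71 + 68
71 = 1*68 + 3
68 = 22*3 + 2
3 = 1*2 + 1
2 = 2*1 + 0
gcd(71, 139) = 1, so the inverse exists.
Bézout: 1 = −24*139 + 47*71.
So 71⁻¹ ≡ 47 (mod 139).

47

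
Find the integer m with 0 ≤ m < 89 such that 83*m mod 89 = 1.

By the extended Euclidean algorithm:
89 = 1×83 + 6
83 = 13×6 + 5
6 = 1×5 + 1
5 = 5×1 + 0
gcd(83, 89) = 1, so the inverse exists.
Bézout: 1 = 14×89 − 15×83.
So 83⁻¹ ≡ −15 ≡ 74 (mod 89).

74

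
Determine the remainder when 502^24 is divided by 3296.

608

24 in binary is 11000, i.e. 24 = 16 + 8.
502^1 ≡ 502 (mod 3296)
502^2 ≡ 502^2 = 252004 ≡ 1508 (mod 3296)
502^4 ≡ 1508^2 = 2274064 ≡ 3120 (mod 3296)
502^8 ≡ 3120^2 = 9734400 ≡ 1312 (mod 3296)
502^16 ≡ 1312^2 = 1721344 ≡ 832 (mod 3296)
502^24 = 502^16 * 502^8 ≡ 832 * 1312 (mod 3296).
832 * 1312 = 1091584 ≡ 608 (mod 3296).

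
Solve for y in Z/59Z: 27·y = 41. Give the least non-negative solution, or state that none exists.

19

gcd(27, 59) = 1, so a unique solution mod 59 exists.
27⁻¹ ≡ 35 (mod 59).
y ≡ 35·41 ≡ 19 (mod 59).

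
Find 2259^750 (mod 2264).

By square-and-multiply:
2259^1 ≡ 2259 (mod 2264)
2259^2 ≡ 2259^2 = 5103081 ≡ 25 (mod 2264)
2259^4 ≡ 25^2 = 625 (mod 2264)
2259^8 ≡ 625^2 = 390625 ≡ 1217 (mod 2264)
2259^16 ≡ 1217^2 = 1481089 ≡ 433 (mod 2264)
2259^32 ≡ 433^2 = 187489 ≡ 1841 (mod 2264)
2259^64 ≡ 1841^2 = 3389281 ≡ 73 (mod 2264)
2259^128 ≡ 73^2 = 5329 ≡ 801 (mod 2264)
2259^256 ≡ 801^2 = 641601 ≡ 889 (mod 2264)
2259^512 ≡ 889^2 = 790321 ≡ 185 (mod 2264)
2259^750 = 2259^512 · 2259^128 · 2259^64 · 2259^32 · 2259^8 · 2259^4 · 2259^2 ≡ 185 · 801 · 73 · 1841 · 1217 · 625 · 25 (mod 2264).
Accumulate the product:
185 · 801 = 148185 ≡ 1025
1025 · 73 = 74825 ≡ 113
113 · 1841 = 208033 ≡ 2009
2009 · 1217 = 2444953 ≡ 2097
2097 · 625 = 1310625 ≡ 2033
2033 · 25 = 50825 ≡ 1017

1017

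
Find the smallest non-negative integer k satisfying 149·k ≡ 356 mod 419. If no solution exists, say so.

gcd(149, 419) = 1, so a unique solution mod 419 exists.
149⁻¹ ≡ 45 (mod 419).
k ≡ 45·356 ≡ 98 (mod 419).

98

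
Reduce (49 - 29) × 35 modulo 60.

40

49 - 29 = 20
20 × 35 = 700 ≡ 40 (mod 60)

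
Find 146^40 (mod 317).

193

Using repeated squaring:
40 in binary is 101000, i.e. 40 = 32 + 8.
146^1 ≡ 146 (mod 317)
146^2 ≡ 146^2 = 21316 ≡ 77 (mod 317)
146^4 ≡ 77^2 = 5929 ≡ 223 (mod 317)
146^8 ≡ 223^2 = 49729 ≡ 277 (mod 317)
146^16 ≡ 277^2 = 76729 ≡ 15 (mod 317)
146^32 ≡ 15^2 = 225 (mod 317)
146^40 = 146^32 × 146^8 ≡ 225 × 277 (mod 317).
225 × 277 = 62325 ≡ 193 (mod 317).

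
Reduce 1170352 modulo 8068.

492

1170352 = 145×8068 + 492, so 1170352 ≡ 492 (mod 8068).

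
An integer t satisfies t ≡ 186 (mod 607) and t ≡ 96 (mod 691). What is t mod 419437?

330394

607⁻¹ mod 691: 607·255 ≡ 1 (mod 691), so 607⁻¹ ≡ 255.
t = 186 + 607·((96 − 186)·255 mod 691) = 186 + 607·544 = 330394.
Check: 330394 mod 607 = 186, 330394 mod 691 = 96. ✓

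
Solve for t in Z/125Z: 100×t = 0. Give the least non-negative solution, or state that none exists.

0

gcd(100, 125) = 25, and 25 | 0, so solutions exist.
Divide through by 25: 4×t mod 5 = 0.
4⁻¹ ≡ 4 (mod 5).
t ≡ 4×0 ≡ 0 (mod 5).
The smallest non-negative solution is t = 0.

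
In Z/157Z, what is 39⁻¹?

153

157 = 4×39 + 1
39 = 39×1 + 0
gcd(39, 157) = 1, so the inverse exists.
Bézout: 1 = 1×157 − 4×39.
So 39⁻¹ ≡ −4 ≡ 153 (mod 157).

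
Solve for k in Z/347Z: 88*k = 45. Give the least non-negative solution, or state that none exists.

36

gcd(88, 347) = 1, so a unique solution mod 347 exists.
88⁻¹ ≡ 209 (mod 347).
k ≡ 209*45 ≡ 36 (mod 347).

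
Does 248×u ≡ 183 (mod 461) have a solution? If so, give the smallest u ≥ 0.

129

gcd(248, 461) = 1, so a unique solution mod 461 exists.
248⁻¹ ≡ 303 (mod 461).
u ≡ 303×183 ≡ 129 (mod 461).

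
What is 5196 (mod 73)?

5196 = 71*73 + 13, so 5196 ≡ 13 (mod 73).

13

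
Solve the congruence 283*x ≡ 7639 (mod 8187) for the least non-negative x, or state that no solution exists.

gcd(283, 8187) = 1, so a unique solution mod 8187 exists.
283⁻¹ ≡ 5323 (mod 8187).
x ≡ 5323*7639 ≡ 5755 (mod 8187).

5755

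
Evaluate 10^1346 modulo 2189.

45

By square-and-multiply:
10^1 ≡ 10 (mod 2189)
10^2 ≡ 10^2 = 100 (mod 2189)
10^4 ≡ 100^2 = 10000 ≡ 1244 (mod 2189)
10^8 ≡ 1244^2 = 1547536 ≡ 2102 (mod 2189)
10^16 ≡ 2102^2 = 4418404 ≡ 1002 (mod 2189)
10^32 ≡ 1002^2 = 1004004 ≡ 1442 (mod 2189)
10^64 ≡ 1442^2 = 2079364 ≡ 2003 (mod 2189)
10^128 ≡ 2003^2 = 4012009 ≡ 1761 (mod 2189)
10^256 ≡ 1761^2 = 3101121 ≡ 1497 (mod 2189)
10^512 ≡ 1497^2 = 2241009 ≡ 1662 (mod 2189)
10^1024 ≡ 1662^2 = 2762244 ≡ 1915 (mod 2189)
10^1346 = 10^1024 · 10^256 · 10^64 · 10^2 ≡ 1915 · 1497 · 2003 · 100 (mod 2189).
Accumulate the product:
1915 · 1497 = 2866755 ≡ 1354
1354 · 2003 = 2712062 ≡ 2080
2080 · 100 = 208000 ≡ 45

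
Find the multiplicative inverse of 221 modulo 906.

Apply the Euclidean algorithm and back-substitute:
906 = 4×221 + 22
221 = 10×22 + 1
22 = 22×1 + 0
gcd(221, 906) = 1, so the inverse exists.
Back-substitute for 1:
1 = 1×221 − 10×22
  = −10×906 + 41×221
So 221⁻¹ ≡ 41 (mod 906).

41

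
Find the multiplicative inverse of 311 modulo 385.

385 = 1×311 + 74
311 = 4×74 + 15
74 = 4×15 + 14
15 = 1×14 + 1
14 = 14×1 + 0
gcd(311, 385) = 1, so the inverse exists.
Back-substitute for 1:
1 = 1×15 − 1×14
  = −1×74 + 5×15
  = 5×311 − 21×74
  = −21×385 + 26×311
So 311⁻¹ ≡ 26 (mod 385).

26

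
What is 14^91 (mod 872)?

208

By square-and-multiply:
91 in binary is 1011011, i.e. 91 = 64 + 16 + 8 + 2 + 1.
14^1 ≡ 14 (mod 872)
14^2 ≡ 14^2 = 196 (mod 872)
14^4 ≡ 196^2 = 38416 ≡ 48 (mod 872)
14^8 ≡ 48^2 = 2304 ≡ 560 (mod 872)
14^16 ≡ 560^2 = 313600 ≡ 552 (mod 872)
14^32 ≡ 552^2 = 304704 ≡ 376 (mod 872)
14^64 ≡ 376^2 = 141376 ≡ 112 (mod 872)
14^91 = 14^64 * 14^16 * 14^8 * 14^2 * 14^1 ≡ 112 * 552 * 560 * 196 * 14 (mod 872).
Accumulate the product:
112 * 552 = 61824 ≡ 784
784 * 560 = 439040 ≡ 424
424 * 196 = 83104 ≡ 264
264 * 14 = 3696 ≡ 208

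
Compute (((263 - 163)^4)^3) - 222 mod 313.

263 - 163 = 100
(100)^4 ≡ 256 (mod 313)
(256)^3 ≡ 103 (mod 313)
103 - 222 = -119 ≡ 194 (mod 313)

194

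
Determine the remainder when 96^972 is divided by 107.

By square-and-multiply:
972 in binary is 1111001100, i.e. 972 = 512 + 256 + 128 + 64 + 8 + 4.
96^1 ≡ 96 (mod 107)
96^2 ≡ 96^2 = 9216 ≡ 14 (mod 107)
96^4 ≡ 14^2 = 196 ≡ 89 (mod 107)
96^8 ≡ 89^2 = 7921 ≡ 3 (mod 107)
96^16 ≡ 3^2 = 9 (mod 107)
96^32 ≡ 9^2 = 81 (mod 107)
96^64 ≡ 81^2 = 6561 ≡ 34 (mod 107)
96^128 ≡ 34^2 = 1156 ≡ 86 (mod 107)
96^256 ≡ 86^2 = 7396 ≡ 13 (mod 107)
96^512 ≡ 13^2 = 169 ≡ 62 (mod 107)
96^972 = 96^512 · 96^256 · 96^128 · 96^64 · 96^8 · 96^4 ≡ 62 · 13 · 86 · 34 · 3 · 89 (mod 107).
Accumulate the product:
62 · 13 = 806 ≡ 57
57 · 86 = 4902 ≡ 87
87 · 34 = 2958 ≡ 69
69 · 3 = 207 ≡ 100
100 · 89 = 8900 ≡ 19

19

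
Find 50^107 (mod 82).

32

Compute successive squares:
50^1 ≡ 50 (mod 82)
50^2 ≡ 50^2 = 2500 ≡ 40 (mod 82)
50^4 ≡ 40^2 = 1600 ≡ 42 (mod 82)
50^8 ≡ 42^2 = 1764 ≡ 42 (mod 82)
50^16 ≡ 42^2 = 1764 ≡ 42 (mod 82)
50^32 ≡ 42^2 = 1764 ≡ 42 (mod 82)
50^64 ≡ 42^2 = 1764 ≡ 42 (mod 82)
50^107 = 50^64 · 50^32 · 50^8 · 50^2 · 50^1 ≡ 42 · 42 · 42 · 40 · 50 (mod 82).
Accumulate the product:
42 · 42 = 1764 ≡ 42
42 · 42 = 1764 ≡ 42
42 · 40 = 1680 ≡ 40
40 · 50 = 2000 ≡ 32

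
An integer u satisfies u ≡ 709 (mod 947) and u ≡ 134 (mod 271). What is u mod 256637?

947⁻¹ mod 271: 947×180 ≡ 1 (mod 271), so 947⁻¹ ≡ 180.
u = 709 + 947×((134 − 709)×180 mod 271) = 709 + 947×22 = 21543.

21543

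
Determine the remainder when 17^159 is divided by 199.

By square-and-multiply:
17^1 ≡ 17 (mod 199)
17^2 ≡ 17^2 = 289 ≡ 90 (mod 199)
17^4 ≡ 90^2 = 8100 ≡ 140 (mod 199)
17^8 ≡ 140^2 = 19600 ≡ 98 (mod 199)
17^16 ≡ 98^2 = 9604 ≡ 52 (mod 199)
17^32 ≡ 52^2 = 2704 ≡ 117 (mod 199)
17^64 ≡ 117^2 = 13689 ≡ 157 (mod 199)
17^128 ≡ 157^2 = 24649 ≡ 172 (mod 199)
17^159 = 17^128 * 17^16 * 17^8 * 17^4 * 17^2 * 17^1 ≡ 172 * 52 * 98 * 140 * 90 * 17 (mod 199).
Accumulate the product:
172 * 52 = 8944 ≡ 188
188 * 98 = 18424 ≡ 116
116 * 140 = 16240 ≡ 121
121 * 90 = 10890 ≡ 144
144 * 17 = 2448 ≡ 60

60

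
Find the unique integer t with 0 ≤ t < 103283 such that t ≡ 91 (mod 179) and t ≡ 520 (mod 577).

179⁻¹ mod 577: 179×274 ≡ 1 (mod 577), so 179⁻¹ ≡ 274.
t = 91 + 179×((520 − 91)×274 mod 577) = 91 + 179×415 = 74376.

74376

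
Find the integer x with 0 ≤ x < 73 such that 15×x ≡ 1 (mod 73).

73 = 4×15 + 13
15 = 1×13 + 2
13 = 6×2 + 1
2 = 2×1 + 0
gcd(15, 73) = 1, so the inverse exists.
Back-substitute for 1:
1 = 1×13 − 6×2
  = −6×15 + 7×13
  = 7×73 − 34×15
So 15⁻¹ ≡ −34 ≡ 39 (mod 73).

39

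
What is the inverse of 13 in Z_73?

Run the extended Euclidean algorithm:
73 = 5*13 + 8
13 = 1*8 + 5
8 = 1*5 + 3
5 = 1*3 + 2
3 = 1*2 + 1
2 = 2*1 + 0
gcd(13, 73) = 1, so the inverse exists.
Bézout: 1 = 5*73 − 28*13.
So 13⁻¹ ≡ −28 ≡ 45 (mod 73).

45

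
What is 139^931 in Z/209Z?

194

Using repeated squaring:
931 in binary is 1110100011, i.e. 931 = 512 + 256 + 128 + 32 + 2 + 1.
139^1 ≡ 139 (mod 209)
139^2 ≡ 139^2 = 19321 ≡ 93 (mod 209)
139^4 ≡ 93^2 = 8649 ≡ 80 (mod 209)
139^8 ≡ 80^2 = 6400 ≡ 130 (mod 209)
139^16 ≡ 130^2 = 16900 ≡ 180 (mod 209)
139^32 ≡ 180^2 = 32400 ≡ 5 (mod 209)
139^64 ≡ 5^2 = 25 (mod 209)
139^128 ≡ 25^2 = 625 ≡ 207 (mod 209)
139^256 ≡ 207^2 = 42849 ≡ 4 (mod 209)
139^512 ≡ 4^2 = 16 (mod 209)
139^931 = 139^512 * 139^256 * 139^128 * 139^32 * 139^2 * 139^1 ≡ 16 * 4 * 207 * 5 * 93 * 139 (mod 209).
Accumulate the product:
16 * 4 = 64
64 * 207 = 13248 ≡ 81
81 * 5 = 405 ≡ 196
196 * 93 = 18228 ≡ 45
45 * 139 = 6255 ≡ 194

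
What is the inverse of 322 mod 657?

Apply the Euclidean algorithm and back-substitute:
657 = 2*322 + 13
322 = 24*13 + 10
13 = 1*10 + 3
10 = 3*3 + 1
3 = 3*1 + 0
gcd(322, 657) = 1, so the inverse exists.
Back-substitute for 1:
1 = 1*10 − 3*3
  = −3*13 + 4*10
  = 4*322 − 99*13
  = −99*657 + 202*322
So 322⁻¹ ≡ 202 (mod 657).

202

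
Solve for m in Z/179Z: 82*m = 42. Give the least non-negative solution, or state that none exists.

gcd(82, 179) = 1, so a unique solution mod 179 exists.
82⁻¹ ≡ 155 (mod 179).
m ≡ 155*42 ≡ 66 (mod 179).

66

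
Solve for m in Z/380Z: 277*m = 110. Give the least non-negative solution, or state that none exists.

gcd(277, 380) = 1, so a unique solution mod 380 exists.
277⁻¹ ≡ 273 (mod 380).
m ≡ 273*110 ≡ 10 (mod 380).

10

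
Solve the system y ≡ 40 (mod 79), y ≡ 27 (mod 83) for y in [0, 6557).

1936

79⁻¹ mod 83: 79×62 ≡ 1 (mod 83), so 79⁻¹ ≡ 62.
y = 40 + 79×((27 − 40)×62 mod 83) = 40 + 79×24 = 1936.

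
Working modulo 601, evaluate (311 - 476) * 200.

311 - 476 = -165 ≡ 436 (mod 601)
436 * 200 = 87200 ≡ 55 (mod 601)

55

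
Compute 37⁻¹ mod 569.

446

569 = 15×37 + 14
37 = 2×14 + 9
14 = 1×9 + 5
9 = 1×5 + 4
5 = 1×4 + 1
4 = 4×1 + 0
gcd(37, 569) = 1, so the inverse exists.
Bézout: 1 = 8×569 − 123×37.
So 37⁻¹ ≡ −123 ≡ 446 (mod 569).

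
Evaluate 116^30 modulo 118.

By square-and-multiply:
116^1 ≡ 116 (mod 118)
116^2 ≡ 116^2 = 13456 ≡ 4 (mod 118)
116^4 ≡ 4^2 = 16 (mod 118)
116^8 ≡ 16^2 = 256 ≡ 20 (mod 118)
116^16 ≡ 20^2 = 400 ≡ 46 (mod 118)
116^30 = 116^16 * 116^8 * 116^4 * 116^2 ≡ 46 * 20 * 16 * 4 (mod 118).
Accumulate the product:
46 * 20 = 920 ≡ 94
94 * 16 = 1504 ≡ 88
88 * 4 = 352 ≡ 116

116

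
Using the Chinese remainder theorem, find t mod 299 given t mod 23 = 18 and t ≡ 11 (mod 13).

23⁻¹ mod 13: 23·4 ≡ 1 (mod 13), so 23⁻¹ ≡ 4.
t = 18 + 23·((11 − 18)·4 mod 13) = 18 + 23·11 = 271.
Check: 271 mod 23 = 18, 271 mod 13 = 11. ✓

271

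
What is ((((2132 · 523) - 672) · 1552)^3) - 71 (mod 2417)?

1946

2132 · 523 = 1115036 ≡ 799 (mod 2417)
799 - 672 = 127
127 · 1552 = 197104 ≡ 1327 (mod 2417)
(1327)^3 ≡ 2017 (mod 2417)
2017 - 71 = 1946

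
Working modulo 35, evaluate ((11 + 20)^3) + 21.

11 + 20 = 31
(31)^3 ≡ 6 (mod 35)
6 + 21 = 27

27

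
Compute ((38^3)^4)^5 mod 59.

(38)^3 ≡ 2 (mod 59)
(2)^4 ≡ 16 (mod 59)
(16)^5 ≡ 28 (mod 59)

28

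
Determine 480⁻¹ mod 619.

Run the extended Euclidean algorithm:
619 = 1*480 + 139
480 = 3*139 + 63
139 = 2*63 + 13
63 = 4*13 + 11
13 = 1*11 + 2
11 = 5*2 + 1
2 = 2*1 + 0
gcd(480, 619) = 1, so the inverse exists.
Bézout: 1 = −221*619 + 285*480.
So 480⁻¹ ≡ 285 (mod 619).

285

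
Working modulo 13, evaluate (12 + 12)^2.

4

12 + 12 = 24 ≡ 11 (mod 13)
(11)^2 ≡ 4 (mod 13)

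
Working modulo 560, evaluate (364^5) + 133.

357

(364)^5 ≡ 224 (mod 560)
224 + 133 = 357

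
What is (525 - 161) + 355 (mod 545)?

525 - 161 = 364
364 + 355 = 719 ≡ 174 (mod 545)

174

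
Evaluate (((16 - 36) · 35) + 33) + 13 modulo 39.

16 - 36 = -20 ≡ 19 (mod 39)
19 · 35 = 665 ≡ 2 (mod 39)
2 + 33 = 35
35 + 13 = 48 ≡ 9 (mod 39)

9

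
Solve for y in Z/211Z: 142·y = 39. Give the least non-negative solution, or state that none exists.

gcd(142, 211) = 1, so a unique solution mod 211 exists.
142⁻¹ ≡ 159 (mod 211).
y ≡ 159·39 ≡ 82 (mod 211).

82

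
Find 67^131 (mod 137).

85

By square-and-multiply:
131 in binary is 10000011, i.e. 131 = 128 + 2 + 1.
67^1 ≡ 67 (mod 137)
67^2 ≡ 67^2 = 4489 ≡ 105 (mod 137)
67^4 ≡ 105^2 = 11025 ≡ 65 (mod 137)
67^8 ≡ 65^2 = 4225 ≡ 115 (mod 137)
67^16 ≡ 115^2 = 13225 ≡ 73 (mod 137)
67^32 ≡ 73^2 = 5329 ≡ 123 (mod 137)
67^64 ≡ 123^2 = 15129 ≡ 59 (mod 137)
67^128 ≡ 59^2 = 3481 ≡ 56 (mod 137)
67^131 = 67^128 × 67^2 × 67^1 ≡ 56 × 105 × 67 (mod 137).
Accumulate the product:
56 × 105 = 5880 ≡ 126
126 × 67 = 8442 ≡ 85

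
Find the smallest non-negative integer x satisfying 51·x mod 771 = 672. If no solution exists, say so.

119

gcd(51, 771) = 3, and 3 | 672, so solutions exist.
Divide through by 3: 17·x ≡ 224 mod 257.
17⁻¹ ≡ 121 (mod 257).
x ≡ 121·224 ≡ 119 (mod 257).
The smallest non-negative solution is x = 119.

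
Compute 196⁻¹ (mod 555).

286

By the extended Euclidean algorithm:
555 = 2×196 + 163
196 = 1×163 + 33
163 = 4×33 + 31
33 = 1×31 + 2
31 = 15×2 + 1
2 = 2×1 + 0
gcd(196, 555) = 1, so the inverse exists.
Back-substitute for 1:
1 = 1×31 − 15×2
  = −15×33 + 16×31
  = 16×163 − 79×33
  = −79×196 + 95×163
  = 95×555 − 269×196
So 196⁻¹ ≡ −269 ≡ 286 (mod 555).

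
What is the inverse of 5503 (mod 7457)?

1454

7457 = 1·5503 + 1954
5503 = 2·1954 + 1595
1954 = 1·1595 + 359
1595 = 4·359 + 159
359 = 2·159 + 41
159 = 3·41 + 36
41 = 1·36 + 5
36 = 7·5 + 1
5 = 5·1 + 0
gcd(5503, 7457) = 1, so the inverse exists.
Back-substitute for 1:
1 = 1·36 − 7·5
  = −7·41 + 8·36
  = 8·159 − 31·41
  = −31·359 + 70·159
  = 70·1595 − 311·359
  = −311·1954 + 381·1595
  = 381·5503 − 1073·1954
  = −1073·7457 + 1454·5503
So 5503⁻¹ ≡ 1454 (mod 7457).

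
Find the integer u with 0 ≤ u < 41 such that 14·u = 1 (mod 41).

3

41 = 2*14 + 13
14 = 1*13 + 1
13 = 13*1 + 0
gcd(14, 41) = 1, so the inverse exists.
Bézout: 1 = −1*41 + 3*14.
So 14⁻¹ ≡ 3 (mod 41).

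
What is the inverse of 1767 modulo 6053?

By the extended Euclidean algorithm:
6053 = 3·1767 + 752
1767 = 2·752 + 263
752 = 2·263 + 226
263 = 1·226 + 37
226 = 6·37 + 4
37 = 9·4 + 1
4 = 4·1 + 0
gcd(1767, 6053) = 1, so the inverse exists.
Back-substitute for 1:
1 = 1·37 − 9·4
  = −9·226 + 55·37
  = 55·263 − 64·226
  = −64·752 + 183·263
  = 183·1767 − 430·752
  = −430·6053 + 1473·1767
So 1767⁻¹ ≡ 1473 (mod 6053).

1473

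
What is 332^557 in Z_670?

557 in binary is 1000101101, i.e. 557 = 512 + 32 + 8 + 4 + 1.
332^1 ≡ 332 (mod 670)
332^2 ≡ 332^2 = 110224 ≡ 344 (mod 670)
332^4 ≡ 344^2 = 118336 ≡ 416 (mod 670)
332^8 ≡ 416^2 = 173056 ≡ 196 (mod 670)
332^16 ≡ 196^2 = 38416 ≡ 226 (mod 670)
332^32 ≡ 226^2 = 51076 ≡ 156 (mod 670)
332^64 ≡ 156^2 = 24336 ≡ 216 (mod 670)
332^128 ≡ 216^2 = 46656 ≡ 426 (mod 670)
332^256 ≡ 426^2 = 181476 ≡ 576 (mod 670)
332^512 ≡ 576^2 = 331776 ≡ 126 (mod 670)
332^557 = 332^512 * 332^32 * 332^8 * 332^4 * 332^1 ≡ 126 * 156 * 196 * 416 * 332 (mod 670).
Accumulate the product:
126 * 156 = 19656 ≡ 226
226 * 196 = 44296 ≡ 76
76 * 416 = 31616 ≡ 126
126 * 332 = 41832 ≡ 292

292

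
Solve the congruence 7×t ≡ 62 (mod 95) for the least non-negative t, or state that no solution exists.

gcd(7, 95) = 1, so a unique solution mod 95 exists.
7⁻¹ ≡ 68 (mod 95).
t ≡ 68×62 ≡ 36 (mod 95).

36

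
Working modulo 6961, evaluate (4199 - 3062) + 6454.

630

4199 - 3062 = 1137
1137 + 6454 = 7591 ≡ 630 (mod 6961)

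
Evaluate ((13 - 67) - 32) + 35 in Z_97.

46

13 - 67 = -54 ≡ 43 (mod 97)
43 - 32 = 11
11 + 35 = 46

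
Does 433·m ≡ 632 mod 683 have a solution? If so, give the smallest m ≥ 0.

gcd(433, 683) = 1, so a unique solution mod 683 exists.
433⁻¹ ≡ 265 (mod 683).
m ≡ 265·632 ≡ 145 (mod 683).

145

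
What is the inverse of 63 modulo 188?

By the extended Euclidean algorithm:
188 = 2×63 + 62
63 = 1×62 + 1
62 = 62×1 + 0
gcd(63, 188) = 1, so the inverse exists.
Back-substitute for 1:
1 = 1×63 − 1×62
  = −1×188 + 3×63
So 63⁻¹ ≡ 3 (mod 188).

3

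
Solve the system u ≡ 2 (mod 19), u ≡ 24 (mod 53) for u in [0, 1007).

19⁻¹ mod 53: 19×14 ≡ 1 (mod 53), so 19⁻¹ ≡ 14.
u = 2 + 19×((24 − 2)×14 mod 53) = 2 + 19×43 = 819.
Check: 819 mod 19 = 2, 819 mod 53 = 24. ✓

819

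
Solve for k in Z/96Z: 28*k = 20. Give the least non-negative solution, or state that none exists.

gcd(28, 96) = 4, and 4 | 20, so solutions exist.
Divide through by 4: 7*k ≡ 5 (mod 24).
7⁻¹ ≡ 7 (mod 24).
k ≡ 7*5 ≡ 11 (mod 24).
The smallest non-negative solution is k = 11.

11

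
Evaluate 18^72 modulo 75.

Compute successive squares:
72 in binary is 1001000, i.e. 72 = 64 + 8.
18^1 ≡ 18 (mod 75)
18^2 ≡ 18^2 = 324 ≡ 24 (mod 75)
18^4 ≡ 24^2 = 576 ≡ 51 (mod 75)
18^8 ≡ 51^2 = 2601 ≡ 51 (mod 75)
18^16 ≡ 51^2 = 2601 ≡ 51 (mod 75)
18^32 ≡ 51^2 = 2601 ≡ 51 (mod 75)
18^64 ≡ 51^2 = 2601 ≡ 51 (mod 75)
18^72 = 18^64 × 18^8 ≡ 51 × 51 (mod 75).
51 × 51 = 2601 ≡ 51 (mod 75).

51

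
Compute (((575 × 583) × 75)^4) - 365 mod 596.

88

575 × 583 = 335225 ≡ 273 (mod 596)
273 × 75 = 20475 ≡ 211 (mod 596)
(211)^4 ≡ 453 (mod 596)
453 - 365 = 88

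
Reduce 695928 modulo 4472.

2768

695928 = 155×4472 + 2768, so 695928 ≡ 2768 (mod 4472).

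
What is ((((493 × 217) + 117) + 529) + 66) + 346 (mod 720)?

39

493 × 217 = 106981 ≡ 421 (mod 720)
421 + 117 = 538
538 + 529 = 1067 ≡ 347 (mod 720)
347 + 66 = 413
413 + 346 = 759 ≡ 39 (mod 720)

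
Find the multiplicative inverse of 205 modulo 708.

By the extended Euclidean algorithm:
708 = 3·205 + 93
205 = 2·93 + 19
93 = 4·19 + 17
19 = 1·17 + 2
17 = 8·2 + 1
2 = 2·1 + 0
gcd(205, 708) = 1, so the inverse exists.
Back-substitute for 1:
1 = 1·17 − 8·2
  = −8·19 + 9·17
  = 9·93 − 44·19
  = −44·205 + 97·93
  = 97·708 − 335·205
So 205⁻¹ ≡ −335 ≡ 373 (mod 708).

373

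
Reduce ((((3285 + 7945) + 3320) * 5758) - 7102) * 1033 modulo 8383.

210

3285 + 7945 = 11230 ≡ 2847 (mod 8383)
2847 + 3320 = 6167
6167 * 5758 = 35509586 ≡ 7581 (mod 8383)
7581 - 7102 = 479
479 * 1033 = 494807 ≡ 210 (mod 8383)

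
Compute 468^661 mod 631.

Compute successive squares:
468^1 ≡ 468 (mod 631)
468^2 ≡ 468^2 = 219024 ≡ 67 (mod 631)
468^4 ≡ 67^2 = 4489 ≡ 72 (mod 631)
468^8 ≡ 72^2 = 5184 ≡ 136 (mod 631)
468^16 ≡ 136^2 = 18496 ≡ 197 (mod 631)
468^32 ≡ 197^2 = 38809 ≡ 318 (mod 631)
468^64 ≡ 318^2 = 101124 ≡ 164 (mod 631)
468^128 ≡ 164^2 = 26896 ≡ 394 (mod 631)
468^256 ≡ 394^2 = 155236 ≡ 10 (mod 631)
468^512 ≡ 10^2 = 100 (mod 631)
468^661 = 468^512 · 468^128 · 468^16 · 468^4 · 468^1 ≡ 100 · 394 · 197 · 72 · 468 (mod 631).
Accumulate the product:
100 · 394 = 39400 ≡ 278
278 · 197 = 54766 ≡ 500
500 · 72 = 36000 ≡ 33
33 · 468 = 15444 ≡ 300

300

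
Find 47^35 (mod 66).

23

Using repeated squaring:
35 in binary is 100011, i.e. 35 = 32 + 2 + 1.
47^1 ≡ 47 (mod 66)
47^2 ≡ 47^2 = 2209 ≡ 31 (mod 66)
47^4 ≡ 31^2 = 961 ≡ 37 (mod 66)
47^8 ≡ 37^2 = 1369 ≡ 49 (mod 66)
47^16 ≡ 49^2 = 2401 ≡ 25 (mod 66)
47^32 ≡ 25^2 = 625 ≡ 31 (mod 66)
47^35 = 47^32 · 47^2 · 47^1 ≡ 31 · 31 · 47 (mod 66).
Accumulate the product:
31 · 31 = 961 ≡ 37
37 · 47 = 1739 ≡ 23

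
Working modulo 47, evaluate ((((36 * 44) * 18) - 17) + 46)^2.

3

36 * 44 = 1584 ≡ 33 (mod 47)
33 * 18 = 594 ≡ 30 (mod 47)
30 - 17 = 13
13 + 46 = 59 ≡ 12 (mod 47)
(12)^2 ≡ 3 (mod 47)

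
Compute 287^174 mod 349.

348

174 in binary is 10101110, i.e. 174 = 128 + 32 + 8 + 4 + 2.
287^1 ≡ 287 (mod 349)
287^2 ≡ 287^2 = 82369 ≡ 5 (mod 349)
287^4 ≡ 5^2 = 25 (mod 349)
287^8 ≡ 25^2 = 625 ≡ 276 (mod 349)
287^16 ≡ 276^2 = 76176 ≡ 94 (mod 349)
287^32 ≡ 94^2 = 8836 ≡ 111 (mod 349)
287^64 ≡ 111^2 = 12321 ≡ 106 (mod 349)
287^128 ≡ 106^2 = 11236 ≡ 68 (mod 349)
287^174 = 287^128 × 287^32 × 287^8 × 287^4 × 287^2 ≡ 68 × 111 × 276 × 25 × 5 (mod 349).
Accumulate the product:
68 × 111 = 7548 ≡ 219
219 × 276 = 60444 ≡ 67
67 × 25 = 1675 ≡ 279
279 × 5 = 1395 ≡ 348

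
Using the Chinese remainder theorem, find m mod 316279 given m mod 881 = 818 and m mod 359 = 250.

881⁻¹ mod 359: 881·174 ≡ 1 (mod 359), so 881⁻¹ ≡ 174.
m = 818 + 881·((250 − 818)·174 mod 359) = 818 + 881·252 = 222830.

222830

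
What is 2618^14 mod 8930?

3114

2618^1 ≡ 2618 (mod 8930)
2618^2 ≡ 2618^2 = 6853924 ≡ 4614 (mod 8930)
2618^4 ≡ 4614^2 = 21288996 ≡ 8806 (mod 8930)
2618^8 ≡ 8806^2 = 77545636 ≡ 6446 (mod 8930)
2618^14 = 2618^8 × 2618^4 × 2618^2 ≡ 6446 × 8806 × 4614 (mod 8930).
Accumulate the product:
6446 × 8806 = 56763476 ≡ 4396
4396 × 4614 = 20283144 ≡ 3114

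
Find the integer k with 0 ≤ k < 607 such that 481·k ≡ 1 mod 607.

554

Run the extended Euclidean algorithm:
607 = 1×481 + 126
481 = 3×126 + 103
126 = 1×103 + 23
103 = 4×23 + 11
23 = 2×11 + 1
11 = 11×1 + 0
gcd(481, 607) = 1, so the inverse exists.
Back-substitute for 1:
1 = 1×23 − 2×11
  = −2×103 + 9×23
  = 9×126 − 11×103
  = −11×481 + 42×126
  = 42×607 − 53×481
So 481⁻¹ ≡ −53 ≡ 554 (mod 607).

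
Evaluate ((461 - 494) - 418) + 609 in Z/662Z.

158

461 - 494 = -33 ≡ 629 (mod 662)
629 - 418 = 211
211 + 609 = 820 ≡ 158 (mod 662)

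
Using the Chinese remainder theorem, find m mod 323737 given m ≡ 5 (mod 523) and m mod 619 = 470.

523⁻¹ mod 619: 523·432 ≡ 1 (mod 619), so 523⁻¹ ≡ 432.
m = 5 + 523·((470 − 5)·432 mod 619) = 5 + 523·324 = 169457.

169457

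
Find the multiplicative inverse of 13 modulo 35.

Run the extended Euclidean algorithm:
35 = 2·13 + 9
13 = 1·9 + 4
9 = 2·4 + 1
4 = 4·1 + 0
gcd(13, 35) = 1, so the inverse exists.
Back-substitute for 1:
1 = 1·9 − 2·4
  = −2·13 + 3·9
  = 3·35 − 8·13
So 13⁻¹ ≡ −8 ≡ 27 (mod 35).

27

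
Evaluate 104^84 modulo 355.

76

Using repeated squaring:
84 in binary is 1010100, i.e. 84 = 64 + 16 + 4.
104^1 ≡ 104 (mod 355)
104^2 ≡ 104^2 = 10816 ≡ 166 (mod 355)
104^4 ≡ 166^2 = 27556 ≡ 221 (mod 355)
104^8 ≡ 221^2 = 48841 ≡ 206 (mod 355)
104^16 ≡ 206^2 = 42436 ≡ 191 (mod 355)
104^32 ≡ 191^2 = 36481 ≡ 271 (mod 355)
104^64 ≡ 271^2 = 73441 ≡ 311 (mod 355)
104^84 = 104^64 · 104^16 · 104^4 ≡ 311 · 191 · 221 (mod 355).
Accumulate the product:
311 · 191 = 59401 ≡ 116
116 · 221 = 25636 ≡ 76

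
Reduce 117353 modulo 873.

371

117353 = 134×873 + 371, so 117353 ≡ 371 (mod 873).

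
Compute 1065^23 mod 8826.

4233

23 in binary is 10111, i.e. 23 = 16 + 4 + 2 + 1.
1065^1 ≡ 1065 (mod 8826)
1065^2 ≡ 1065^2 = 1134225 ≡ 4497 (mod 8826)
1065^4 ≡ 4497^2 = 20223009 ≡ 2643 (mod 8826)
1065^8 ≡ 2643^2 = 6985449 ≡ 4083 (mod 8826)
1065^16 ≡ 4083^2 = 16670889 ≡ 7401 (mod 8826)
1065^23 = 1065^16 · 1065^4 · 1065^2 · 1065^1 ≡ 7401 · 2643 · 4497 · 1065 (mod 8826).
Accumulate the product:
7401 · 2643 = 19560843 ≡ 2427
2427 · 4497 = 10914219 ≡ 5283
5283 · 1065 = 5626395 ≡ 4233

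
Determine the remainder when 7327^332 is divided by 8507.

1798

Using repeated squaring:
332 in binary is 101001100, i.e. 332 = 256 + 64 + 8 + 4.
7327^1 ≡ 7327 (mod 8507)
7327^2 ≡ 7327^2 = 53684929 ≡ 5759 (mod 8507)
7327^4 ≡ 5759^2 = 33166081 ≡ 5795 (mod 8507)
7327^8 ≡ 5795^2 = 33582025 ≡ 4896 (mod 8507)
7327^16 ≡ 4896^2 = 23970816 ≡ 6597 (mod 8507)
7327^32 ≡ 6597^2 = 43520409 ≡ 7104 (mod 8507)
7327^64 ≡ 7104^2 = 50466816 ≡ 3292 (mod 8507)
7327^128 ≡ 3292^2 = 10837264 ≡ 7853 (mod 8507)
7327^256 ≡ 7853^2 = 61669609 ≡ 2366 (mod 8507)
7327^332 = 7327^256 * 7327^64 * 7327^8 * 7327^4 ≡ 2366 * 3292 * 4896 * 5795 (mod 8507).
Accumulate the product:
2366 * 3292 = 7788872 ≡ 4967
4967 * 4896 = 24318432 ≡ 5426
5426 * 5795 = 31443670 ≡ 1798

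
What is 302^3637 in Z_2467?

1762

By square-and-multiply:
3637 in binary is 111000110101, i.e. 3637 = 2048 + 1024 + 512 + 32 + 16 + 4 + 1.
302^1 ≡ 302 (mod 2467)
302^2 ≡ 302^2 = 91204 ≡ 2392 (mod 2467)
302^4 ≡ 2392^2 = 5721664 ≡ 691 (mod 2467)
302^8 ≡ 691^2 = 477481 ≡ 1350 (mod 2467)
302^16 ≡ 1350^2 = 1822500 ≡ 1854 (mod 2467)
302^32 ≡ 1854^2 = 3437316 ≡ 785 (mod 2467)
302^64 ≡ 785^2 = 616225 ≡ 1942 (mod 2467)
302^128 ≡ 1942^2 = 3771364 ≡ 1788 (mod 2467)
302^256 ≡ 1788^2 = 3196944 ≡ 2179 (mod 2467)
302^512 ≡ 2179^2 = 4748041 ≡ 1533 (mod 2467)
302^1024 ≡ 1533^2 = 2350089 ≡ 1505 (mod 2467)
302^2048 ≡ 1505^2 = 2265025 ≡ 319 (mod 2467)
302^3637 = 302^2048 * 302^1024 * 302^512 * 302^32 * 302^16 * 302^4 * 302^1 ≡ 319 * 1505 * 1533 * 785 * 1854 * 691 * 302 (mod 2467).
Accumulate the product:
319 * 1505 = 480095 ≡ 1497
1497 * 1533 = 2294901 ≡ 591
591 * 785 = 463935 ≡ 139
139 * 1854 = 257706 ≡ 1138
1138 * 691 = 786358 ≡ 1852
1852 * 302 = 559304 ≡ 1762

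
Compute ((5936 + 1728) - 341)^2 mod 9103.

556

5936 + 1728 = 7664
7664 - 341 = 7323
(7323)^2 ≡ 556 (mod 9103)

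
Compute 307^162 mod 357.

1

By square-and-multiply:
307^1 ≡ 307 (mod 357)
307^2 ≡ 307^2 = 94249 ≡ 1 (mod 357)
307^4 ≡ 1^2 = 1 (mod 357)
307^8 ≡ 1^2 = 1 (mod 357)
307^16 ≡ 1^2 = 1 (mod 357)
307^32 ≡ 1^2 = 1 (mod 357)
307^64 ≡ 1^2 = 1 (mod 357)
307^128 ≡ 1^2 = 1 (mod 357)
307^162 = 307^128 * 307^32 * 307^2 ≡ 1 * 1 * 1 (mod 357).
Accumulate the product:
1 * 1 = 1
1 * 1 = 1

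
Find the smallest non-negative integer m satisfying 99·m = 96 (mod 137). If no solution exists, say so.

gcd(99, 137) = 1, so a unique solution mod 137 exists.
99⁻¹ ≡ 18 (mod 137).
m ≡ 18·96 ≡ 84 (mod 137).

84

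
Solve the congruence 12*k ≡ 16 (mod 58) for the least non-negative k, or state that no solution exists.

gcd(12, 58) = 2, and 2 | 16, so solutions exist.
Divide through by 2: 6*k mod 29 = 8.
6⁻¹ ≡ 5 (mod 29).
k ≡ 5*8 ≡ 11 (mod 29).
The smallest non-negative solution is k = 11.

11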